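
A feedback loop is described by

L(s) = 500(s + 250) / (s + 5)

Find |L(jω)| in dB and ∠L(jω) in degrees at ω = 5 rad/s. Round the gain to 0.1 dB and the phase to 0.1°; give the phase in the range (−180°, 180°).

At s = jω = j5:
zero (s+250): 250 + j5 → |·| = √(250²+5²) = √62525 ≈ 250.05, ∠ = arctan(5/250) ≈ 1.15°
pole (s+5): 5 + j5 → |·| = √(5²+5²) = √50 ≈ 7.0711, ∠ = arctan(5/5) ≈ 45.00°
|L| = 500 · 250.05 / 7.0711 ≈ 17681
Gain = 20 log₁₀(17681) ≈ 84.95 dB
∠L = 1.15° − 45.00° = -43.85°

85.0 dB, -43.9°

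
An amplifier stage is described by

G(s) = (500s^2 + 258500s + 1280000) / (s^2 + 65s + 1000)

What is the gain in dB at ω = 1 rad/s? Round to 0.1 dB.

62.3 dB

Substitute s = j1:
Numerator: 500(j1)^2 + 258500(j1) + 1280000 = 1279500 + j258500
Denominator: (j1)^2 + 65(j1) + 1000 = 999 + j65
|N| = √(1279500² + 258500²) ≈ 1.3054e+06, ∠N ≈ 11.42°
|D| = √(999² + 65²) ≈ 1001.1, ∠D ≈ 3.72°
|G| = 1.3054e+06 / 1001.1 ≈ 1304
Gain = 20 log₁₀(1304) ≈ 62.31 dB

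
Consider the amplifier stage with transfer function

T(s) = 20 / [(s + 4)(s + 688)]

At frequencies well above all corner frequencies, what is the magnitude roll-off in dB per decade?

-40 dB/decade

Each pole contributes −20 dB/decade at high frequency; each zero contributes +20 dB/decade.
Net: 0 zero(s) − 2 pole(s) → -40 dB/decade.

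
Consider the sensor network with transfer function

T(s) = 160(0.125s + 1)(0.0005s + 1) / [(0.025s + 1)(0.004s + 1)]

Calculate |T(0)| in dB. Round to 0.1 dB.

44.1 dB

T(0) = 160 · 1 / 1 = 160
20 log₁₀(160) ≈ 44.08 dB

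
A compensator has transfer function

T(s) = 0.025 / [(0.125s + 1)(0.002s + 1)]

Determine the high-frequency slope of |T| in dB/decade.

Each pole contributes −20 dB/decade at high frequency; each zero contributes +20 dB/decade.
Net: 0 zero(s) − 2 pole(s) → -40 dB/decade.

-40 dB/decade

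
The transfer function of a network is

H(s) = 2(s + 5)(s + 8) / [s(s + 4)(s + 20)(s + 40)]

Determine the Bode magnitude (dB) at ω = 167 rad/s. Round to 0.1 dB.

At s = jω = j167:
zero (s+5): 5 + j167 → |·| = √(5²+167²) = √27914 ≈ 167.07, ∠ = arctan(167/5) ≈ 88.29°
zero (s+8): 8 + j167 → |·| = √(8²+167²) = √27953 ≈ 167.19, ∠ = arctan(167/8) ≈ 87.26°
pole (s+4): 4 + j167 → |·| = √(4²+167²) = √27905 ≈ 167.05, ∠ = arctan(167/4) ≈ 88.63°
pole (s+20): 20 + j167 → |·| = √(20²+167²) = √28289 ≈ 168.19, ∠ = arctan(167/20) ≈ 83.17°
pole (s+40): 40 + j167 → |·| = √(40²+167²) = √29489 ≈ 171.72, ∠ = arctan(167/40) ≈ 76.53°
pole at origin: |s| = 167, ∠ = 90.00° (in denominator)
|H| = 2 · 27932 / 8.0572e+08 ≈ 6.9334e-05
Gain = 20 log₁₀(6.9334e-05) ≈ -83.18 dB

-83.2 dB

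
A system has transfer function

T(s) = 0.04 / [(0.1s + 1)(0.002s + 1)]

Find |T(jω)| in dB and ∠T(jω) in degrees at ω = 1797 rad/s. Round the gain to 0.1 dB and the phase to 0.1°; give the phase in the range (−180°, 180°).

At ω = 1797 rad/s:
pole (1 + j1797·0.1) = 1 + j179.7 → |·| ≈ 179.7, ∠ ≈ 89.68°
pole (1 + j1797·0.002) = 1 + j3.594 → |·| ≈ 3.7305, ∠ ≈ 74.45°
|T| = 0.04 · 1 / (179.7 · 3.7305) ≈ 5.9668e-05
Gain = 20 log₁₀(5.9668e-05) ≈ -84.49 dB
∠T = (0°) − (89.68° + 74.45°) = -164.13°

-84.5 dB, -164.1°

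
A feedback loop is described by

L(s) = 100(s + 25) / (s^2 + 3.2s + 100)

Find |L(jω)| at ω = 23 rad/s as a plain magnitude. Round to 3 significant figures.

At s = jω = j23:
zero (s+25): 25 + j23 → |·| = √(25²+23²) = √1154 ≈ 33.971, ∠ = arctan(23/25) ≈ 42.61°
quadratic: (j23)² + 3.2·j23 + 100 = -429 + j73.6 → |·| ≈ 435.27, ∠ ≈ 170.27°
|L| = 100 · 33.971 / 435.27 ≈ 7.8046

7.80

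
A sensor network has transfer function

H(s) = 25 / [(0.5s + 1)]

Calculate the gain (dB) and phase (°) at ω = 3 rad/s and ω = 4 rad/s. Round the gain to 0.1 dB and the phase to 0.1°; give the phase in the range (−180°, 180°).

ω = 3: 22.8 dB, -56.3°; ω = 4: 21.0 dB, -63.4°

At ω = 3 rad/s:
pole (1 + j3·0.5) = 1 + j1.5 → |·| ≈ 1.8028, ∠ ≈ 56.31°
|H| = 25 · 1 / (1.8028) ≈ 13.867
Gain = 20 log₁₀(13.867) ≈ 22.84 dB
∠H = (0°) − (56.31°) = -56.31°

At ω = 4 rad/s:
pole (1 + j4·0.5) = 1 + j2 → |·| ≈ 2.2361, ∠ ≈ 63.43°
|H| = 25 · 1 / (2.2361) ≈ 11.18
Gain = 20 log₁₀(11.18) ≈ 20.97 dB
∠H = (0°) − (63.43°) = -63.43°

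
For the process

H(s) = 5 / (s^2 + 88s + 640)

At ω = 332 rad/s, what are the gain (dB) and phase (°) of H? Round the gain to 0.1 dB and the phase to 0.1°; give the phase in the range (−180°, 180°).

-87.1 dB, -165.1°

Substitute s = j332:
Numerator: 5 = 5 + j0
Denominator: (j332)^2 + 88(j332) + 640 = -109584 + j29216
|N| = √(5² + 0²) ≈ 5, ∠N ≈ 0.00°
|D| = √(109584² + 29216²) ≈ 1.1341e+05, ∠D ≈ 165.07°
|H| = 5 / 1.1341e+05 ≈ 4.4088e-05
Gain = 20 log₁₀(4.4088e-05) ≈ -87.11 dB
∠H = 0.00° − 165.07° = -165.07°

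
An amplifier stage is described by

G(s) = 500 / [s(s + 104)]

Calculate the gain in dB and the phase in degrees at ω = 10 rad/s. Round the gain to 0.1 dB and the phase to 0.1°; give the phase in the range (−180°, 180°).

At s = jω = j10:
pole (s+104): 104 + j10 → |·| = √(104²+10²) = √10916 ≈ 104.48, ∠ = arctan(10/104) ≈ 5.49°
pole at origin: |s| = 10, ∠ = 90.00° (in denominator)
|G| = 500 / 1044.8 ≈ 0.47856
Gain = 20 log₁₀(0.47856) ≈ -6.40 dB
∠G = 0.00° − 95.49° = -95.49°

-6.4 dB, -95.5°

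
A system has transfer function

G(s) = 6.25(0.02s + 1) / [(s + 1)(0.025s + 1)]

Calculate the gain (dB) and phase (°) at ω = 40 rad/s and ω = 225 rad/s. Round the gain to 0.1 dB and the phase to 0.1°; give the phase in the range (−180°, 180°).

ω = 40: -17.0 dB, -94.9°; ω = 225: -33.0 dB, -92.2°

At ω = 40 rad/s:
zero (1 + j40·0.02) = 1 + j0.8 → |·| ≈ 1.2806, ∠ ≈ 38.66°
pole (1 + j40·1) = 1 + j40 → |·| ≈ 40.012, ∠ ≈ 88.57°
pole (1 + j40·0.025) = 1 + j1 → |·| ≈ 1.4142, ∠ ≈ 45.00°
|G| = 6.25 · 1.2806 / (40.012 · 1.4142) ≈ 0.14145
Gain = 20 log₁₀(0.14145) ≈ -16.99 dB
∠G = (38.66°) − (88.57° + 45.00°) = -94.91°

At ω = 225 rad/s:
zero (1 + j225·0.02) = 1 + j4.5 → |·| ≈ 4.6098, ∠ ≈ 77.47°
pole (1 + j225·1) = 1 + j225 → |·| ≈ 225, ∠ ≈ 89.75°
pole (1 + j225·0.025) = 1 + j5.625 → |·| ≈ 5.7132, ∠ ≈ 79.92°
|G| = 6.25 · 4.6098 / (225 · 5.7132) ≈ 0.022413
Gain = 20 log₁₀(0.022413) ≈ -32.99 dB
∠G = (77.47°) − (89.75° + 79.92°) = -92.20°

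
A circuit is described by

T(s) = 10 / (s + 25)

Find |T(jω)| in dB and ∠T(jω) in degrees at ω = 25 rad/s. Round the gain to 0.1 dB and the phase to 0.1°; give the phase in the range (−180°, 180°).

-11.0 dB, -45.0°

At s = jω = j25:
pole (s+25): 25 + j25 → |·| = √(25²+25²) = √1250 ≈ 35.355, ∠ = arctan(25/25) ≈ 45.00°
|T| = 10 / 35.355 ≈ 0.28285
Gain = 20 log₁₀(0.28285) ≈ -10.97 dB
∠T = 0.00° − 45.00° = -45.00°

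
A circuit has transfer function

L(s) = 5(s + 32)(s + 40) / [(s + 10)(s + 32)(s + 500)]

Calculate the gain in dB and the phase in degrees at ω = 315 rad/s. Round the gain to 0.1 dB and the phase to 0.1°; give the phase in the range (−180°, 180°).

At s = jω = j315:
zero (s+32): 32 + j315 → |·| = √(32²+315²) = √100249 ≈ 316.62, ∠ = arctan(315/32) ≈ 84.20°
zero (s+40): 40 + j315 → |·| = √(40²+315²) = √100825 ≈ 317.53, ∠ = arctan(315/40) ≈ 82.76°
pole (s+10): 10 + j315 → |·| = √(10²+315²) = √99325 ≈ 315.16, ∠ = arctan(315/10) ≈ 88.18°
pole (s+32): 32 + j315 → |·| = √(32²+315²) = √100249 ≈ 316.62, ∠ = arctan(315/32) ≈ 84.20°
pole (s+500): 500 + j315 → |·| = √(500²+315²) = √349225 ≈ 590.95, ∠ = arctan(315/500) ≈ 32.21°
|L| = 5 · 1.0054e+05 / 5.8969e+07 ≈ 0.0085248
Gain = 20 log₁₀(0.0085248) ≈ -41.39 dB
∠L = 166.96° − 204.59° = -37.63°

-41.4 dB, -37.6°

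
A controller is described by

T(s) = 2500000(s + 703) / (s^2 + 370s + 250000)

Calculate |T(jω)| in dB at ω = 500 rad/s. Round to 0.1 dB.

At s = jω = j500:
zero (s+703): 703 + j500 → |·| = √(703²+500²) = √744209 ≈ 862.68, ∠ = arctan(500/703) ≈ 35.42°
quadratic: (j500)² + 370·j500 + 250000 = 0 + j185000 → |·| ≈ 1.85e+05, ∠ ≈ 90.00°
|T| = 2500000 · 862.68 / 1.85e+05 ≈ 11658
Gain = 20 log₁₀(11658) ≈ 81.33 dB

81.3 dB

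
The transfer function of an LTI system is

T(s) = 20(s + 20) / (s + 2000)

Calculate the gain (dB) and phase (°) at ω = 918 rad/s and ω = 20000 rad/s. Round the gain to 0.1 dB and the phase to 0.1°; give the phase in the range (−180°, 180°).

At s = jω = j918:
zero (s+20): 20 + j918 → |·| = √(20²+918²) = √843124 ≈ 918.22, ∠ = arctan(918/20) ≈ 88.75°
pole (s+2000): 2000 + j918 → |·| = √(2000²+918²) = √4842724 ≈ 2200.6, ∠ = arctan(918/2000) ≈ 24.66°
|T| = 20 · 918.22 / 2200.6 ≈ 8.3452
Gain = 20 log₁₀(8.3452) ≈ 18.43 dB
∠T = 88.75° − 24.66° = 64.09°

At s = jω = j20000:
zero (s+20): 20 + j20000 → |·| = √(20²+20000²) = √400000400 ≈ 20000, ∠ = arctan(20000/20) ≈ 89.94°
pole (s+2000): 2000 + j20000 → |·| = √(2000²+20000²) = √404000000 ≈ 20100, ∠ = arctan(20000/2000) ≈ 84.29°
|T| = 20 · 20000 / 20100 ≈ 19.9
Gain = 20 log₁₀(19.9) ≈ 25.98 dB
∠T = 89.94° − 84.29° = 5.65°

ω = 918: 18.4 dB, 64.1°; ω = 20000: 26.0 dB, 5.7°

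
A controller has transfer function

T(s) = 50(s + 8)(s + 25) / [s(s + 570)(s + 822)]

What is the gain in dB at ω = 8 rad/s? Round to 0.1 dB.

At s = jω = j8:
zero (s+8): 8 + j8 → |·| = √(8²+8²) = √128 ≈ 11.314, ∠ = arctan(8/8) ≈ 45.00°
zero (s+25): 25 + j8 → |·| = √(25²+8²) = √689 ≈ 26.249, ∠ = arctan(8/25) ≈ 17.74°
pole (s+570): 570 + j8 → |·| = √(570²+8²) = √324964 ≈ 570.06, ∠ = arctan(8/570) ≈ 0.80°
pole (s+822): 822 + j8 → |·| = √(822²+8²) = √675748 ≈ 822.04, ∠ = arctan(8/822) ≈ 0.56°
pole at origin: |s| = 8, ∠ = 90.00° (in denominator)
|T| = 50 · 296.98 / 3.7489e+06 ≈ 0.0039609
Gain = 20 log₁₀(0.0039609) ≈ -48.04 dB

-48.0 dB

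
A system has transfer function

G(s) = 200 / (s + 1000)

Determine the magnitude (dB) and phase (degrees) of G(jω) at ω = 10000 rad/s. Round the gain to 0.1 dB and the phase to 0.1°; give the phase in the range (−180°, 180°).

-34.0 dB, -84.3°

At s = jω = j10000:
pole (s+1000): 1000 + j10000 → |·| = √(1000²+10000²) = √101000000 ≈ 10050, ∠ = arctan(10000/1000) ≈ 84.29°
|G| = 200 / 10050 ≈ 0.0199
Gain = 20 log₁₀(0.0199) ≈ -34.02 dB
∠G = 0.00° − 84.29° = -84.29°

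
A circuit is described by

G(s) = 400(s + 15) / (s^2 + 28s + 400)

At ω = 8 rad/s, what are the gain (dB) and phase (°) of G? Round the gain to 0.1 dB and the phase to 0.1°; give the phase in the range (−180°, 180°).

At s = jω = j8:
zero (s+15): 15 + j8 → |·| = √(15²+8²) = √289 ≈ 17, ∠ = arctan(8/15) ≈ 28.07°
quadratic: (j8)² + 28·j8 + 400 = 336 + j224 → |·| ≈ 403.82, ∠ ≈ 33.69°
|G| = 400 · 17 / 403.82 ≈ 16.839
Gain = 20 log₁₀(16.839) ≈ 24.53 dB
∠G = 28.07° − 33.69° = -5.62°

24.5 dB, -5.6°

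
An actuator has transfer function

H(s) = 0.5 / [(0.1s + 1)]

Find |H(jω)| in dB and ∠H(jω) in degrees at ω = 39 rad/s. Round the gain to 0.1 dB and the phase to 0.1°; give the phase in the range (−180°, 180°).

At ω = 39 rad/s:
pole (1 + j39·0.1) = 1 + j3.9 → |·| ≈ 4.0262, ∠ ≈ 75.62°
|H| = 0.5 · 1 / (4.0262) ≈ 0.12419
Gain = 20 log₁₀(0.12419) ≈ -18.12 dB
∠H = (0°) − (75.62°) = -75.62°

-18.1 dB, -75.6°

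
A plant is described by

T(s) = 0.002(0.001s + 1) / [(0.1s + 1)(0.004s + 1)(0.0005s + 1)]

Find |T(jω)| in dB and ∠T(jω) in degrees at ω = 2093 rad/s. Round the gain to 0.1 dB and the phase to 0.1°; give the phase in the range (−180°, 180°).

At ω = 2093 rad/s:
zero (1 + j2093·0.001) = 1 + j2.093 → |·| ≈ 2.3196, ∠ ≈ 64.46°
pole (1 + j2093·0.1) = 1 + j209.3 → |·| ≈ 209.3, ∠ ≈ 89.73°
pole (1 + j2093·0.004) = 1 + j8.372 → |·| ≈ 8.4315, ∠ ≈ 83.19°
pole (1 + j2093·0.0005) = 1 + j1.0465 → |·| ≈ 1.4475, ∠ ≈ 46.30°
|T| = 0.002 · 2.3196 / (209.3 · 8.4315 · 1.4475) ≈ 1.8161e-06
Gain = 20 log₁₀(1.8161e-06) ≈ -114.82 dB
∠T = (64.46°) − (89.73° + 83.19° + 46.30°) = -154.76°

-114.8 dB, -154.8°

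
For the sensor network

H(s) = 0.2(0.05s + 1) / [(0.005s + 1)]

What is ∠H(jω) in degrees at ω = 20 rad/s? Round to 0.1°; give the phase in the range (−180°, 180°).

39.3°

At ω = 20 rad/s:
zero (1 + j20·0.05) = 1 + j1 → |·| ≈ 1.4142, ∠ ≈ 45.00°
pole (1 + j20·0.005) = 1 + j0.1 → |·| ≈ 1.005, ∠ ≈ 5.71°
∠H = (45.00°) − (5.71°) = 39.29°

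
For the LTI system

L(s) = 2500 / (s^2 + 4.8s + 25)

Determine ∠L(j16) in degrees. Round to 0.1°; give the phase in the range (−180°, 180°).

At s = jω = j16:
quadratic: (j16)² + 4.8·j16 + 25 = -231 + j76.8 → |·| ≈ 243.43, ∠ ≈ 161.61°
∠L = 0.00° − 161.61° = -161.61°

-161.6°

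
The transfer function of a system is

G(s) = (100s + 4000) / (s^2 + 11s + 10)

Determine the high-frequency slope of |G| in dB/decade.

-20 dB/decade

Each pole contributes −20 dB/decade at high frequency; each zero contributes +20 dB/decade.
Net: 1 zero(s) − 2 pole(s) → -20 dB/decade.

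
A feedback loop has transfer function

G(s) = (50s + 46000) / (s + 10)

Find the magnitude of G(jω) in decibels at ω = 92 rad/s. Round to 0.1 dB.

Substitute s = j92:
Numerator: 50(j92) + 46000 = 46000 + j4600
Denominator: (j92) + 10 = 10 + j92
|N| = √(46000² + 4600²) ≈ 46229, ∠N ≈ 5.71°
|D| = √(10² + 92²) ≈ 92.542, ∠D ≈ 83.80°
|G| = 46229 / 92.542 ≈ 499.55
Gain = 20 log₁₀(499.55) ≈ 53.97 dB

54.0 dB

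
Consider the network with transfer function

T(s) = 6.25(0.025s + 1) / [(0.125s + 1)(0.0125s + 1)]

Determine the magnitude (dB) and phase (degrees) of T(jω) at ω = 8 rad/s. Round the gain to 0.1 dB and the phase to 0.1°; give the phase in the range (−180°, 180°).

13.0 dB, -39.4°

At ω = 8 rad/s:
zero (1 + j8·0.025) = 1 + j0.2 → |·| ≈ 1.0198, ∠ ≈ 11.31°
pole (1 + j8·0.125) = 1 + j1 → |·| ≈ 1.4142, ∠ ≈ 45.00°
pole (1 + j8·0.0125) = 1 + j0.1 → |·| ≈ 1.005, ∠ ≈ 5.71°
|T| = 6.25 · 1.0198 / (1.4142 · 1.005) ≈ 4.4845
Gain = 20 log₁₀(4.4845) ≈ 13.03 dB
∠T = (11.31°) − (45.00° + 5.71°) = -39.40°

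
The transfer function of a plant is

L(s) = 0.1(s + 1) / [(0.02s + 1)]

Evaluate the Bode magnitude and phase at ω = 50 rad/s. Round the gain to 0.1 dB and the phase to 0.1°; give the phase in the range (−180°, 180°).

11.0 dB, 43.9°

At ω = 50 rad/s:
zero (1 + j50·1) = 1 + j50 → |·| ≈ 50.01, ∠ ≈ 88.85°
pole (1 + j50·0.02) = 1 + j1 → |·| ≈ 1.4142, ∠ ≈ 45.00°
|L| = 0.1 · 50.01 / (1.4142) ≈ 3.5363
Gain = 20 log₁₀(3.5363) ≈ 10.97 dB
∠L = (88.85°) − (45.00°) = 43.85°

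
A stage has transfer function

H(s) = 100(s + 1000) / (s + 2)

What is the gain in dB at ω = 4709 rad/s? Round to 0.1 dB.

40.2 dB

At s = jω = j4709:
zero (s+1000): 1000 + j4709 → |·| = √(1000²+4709²) = √23174681 ≈ 4814, ∠ = arctan(4709/1000) ≈ 78.01°
pole (s+2): 2 + j4709 → |·| = √(2²+4709²) = √22174685 ≈ 4709, ∠ = arctan(4709/2) ≈ 89.98°
|H| = 100 · 4814 / 4709 ≈ 102.23
Gain = 20 log₁₀(102.23) ≈ 40.19 dB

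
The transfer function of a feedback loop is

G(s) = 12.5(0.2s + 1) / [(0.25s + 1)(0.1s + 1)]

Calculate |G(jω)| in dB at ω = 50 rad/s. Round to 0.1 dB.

5.9 dB

At ω = 50 rad/s:
zero (1 + j50·0.2) = 1 + j10 → |·| ≈ 10.05, ∠ ≈ 84.29°
pole (1 + j50·0.25) = 1 + j12.5 → |·| ≈ 12.54, ∠ ≈ 85.43°
pole (1 + j50·0.1) = 1 + j5 → |·| ≈ 5.099, ∠ ≈ 78.69°
|G| = 12.5 · 10.05 / (12.54 · 5.099) ≈ 1.9647
Gain = 20 log₁₀(1.9647) ≈ 5.87 dB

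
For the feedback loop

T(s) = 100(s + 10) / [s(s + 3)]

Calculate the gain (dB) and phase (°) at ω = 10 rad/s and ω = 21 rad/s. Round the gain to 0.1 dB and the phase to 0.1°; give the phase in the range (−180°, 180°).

ω = 10: 22.6 dB, -118.3°; ω = 21: 14.4 dB, -107.3°

At s = jω = j10:
zero (s+10): 10 + j10 → |·| = √(10²+10²) = √200 ≈ 14.142, ∠ = arctan(10/10) ≈ 45.00°
pole (s+3): 3 + j10 → |·| = √(3²+10²) = √109 ≈ 10.44, ∠ = arctan(10/3) ≈ 73.30°
pole at origin: |s| = 10, ∠ = 90.00° (in denominator)
|T| = 100 · 14.142 / 104.4 ≈ 13.546
Gain = 20 log₁₀(13.546) ≈ 22.64 dB
∠T = 45.00° − 163.30° = -118.30°

At s = jω = j21:
zero (s+10): 10 + j21 → |·| = √(10²+21²) = √541 ≈ 23.259, ∠ = arctan(21/10) ≈ 64.54°
pole (s+3): 3 + j21 → |·| = √(3²+21²) = √450 ≈ 21.213, ∠ = arctan(21/3) ≈ 81.87°
pole at origin: |s| = 21, ∠ = 90.00° (in denominator)
|T| = 100 · 23.259 / 445.47 ≈ 5.2212
Gain = 20 log₁₀(5.2212) ≈ 14.36 dB
∠T = 64.54° − 171.87° = -107.33°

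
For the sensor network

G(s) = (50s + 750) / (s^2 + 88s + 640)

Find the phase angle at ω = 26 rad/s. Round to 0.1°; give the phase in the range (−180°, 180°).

Substitute s = j26:
Numerator: 50(j26) + 750 = 750 + j1300
Denominator: (j26)^2 + 88(j26) + 640 = -36 + j2288
|N| = √(750² + 1300²) ≈ 1500.8, ∠N ≈ 60.02°
|D| = √(36² + 2288²) ≈ 2288.3, ∠D ≈ 90.90°
∠G = 60.02° − 90.90° = -30.88°

-30.9°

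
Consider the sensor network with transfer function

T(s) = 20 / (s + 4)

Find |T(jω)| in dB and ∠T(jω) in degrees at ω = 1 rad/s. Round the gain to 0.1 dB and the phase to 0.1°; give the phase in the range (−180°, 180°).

Substitute s = j1:
Numerator: 20 = 20 + j0
Denominator: (j1) + 4 = 4 + j1
|N| = √(20² + 0²) ≈ 20, ∠N ≈ 0.00°
|D| = √(4² + 1²) ≈ 4.1231, ∠D ≈ 14.04°
|T| = 20 / 4.1231 ≈ 4.8507
Gain = 20 log₁₀(4.8507) ≈ 13.72 dB
∠T = 0.00° − 14.04° = -14.04°

13.7 dB, -14.0°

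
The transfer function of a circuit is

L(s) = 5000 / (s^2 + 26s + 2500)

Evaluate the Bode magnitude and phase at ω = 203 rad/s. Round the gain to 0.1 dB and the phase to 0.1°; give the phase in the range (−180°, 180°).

At s = jω = j203:
quadratic: (j203)² + 26·j203 + 2500 = -38709 + j5278 → |·| ≈ 39067, ∠ ≈ 172.24°
|L| = 5000 / 39067 ≈ 0.12799
Gain = 20 log₁₀(0.12799) ≈ -17.86 dB
∠L = 0.00° − 172.24° = -172.24°

-17.9 dB, -172.2°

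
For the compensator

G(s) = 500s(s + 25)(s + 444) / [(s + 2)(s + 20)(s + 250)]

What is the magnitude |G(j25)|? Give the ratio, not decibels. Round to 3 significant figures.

At s = jω = j25:
zero (s+25): 25 + j25 → |·| = √(25²+25²) = √1250 ≈ 35.355, ∠ = arctan(25/25) ≈ 45.00°
zero (s+444): 444 + j25 → |·| = √(444²+25²) = √197761 ≈ 444.7, ∠ = arctan(25/444) ≈ 3.22°
zero at origin: s = j25 → |·| = 25, ∠ = 90.00°
pole (s+2): 2 + j25 → |·| = √(2²+25²) = √629 ≈ 25.08, ∠ = arctan(25/2) ≈ 85.43°
pole (s+20): 20 + j25 → |·| = √(20²+25²) = √1025 ≈ 32.016, ∠ = arctan(25/20) ≈ 51.34°
pole (s+250): 250 + j25 → |·| = √(250²+25²) = √63125 ≈ 251.25, ∠ = arctan(25/250) ≈ 5.71°
|G| = 500 · 3.9306e+05 / 2.0174e+05 ≈ 974.17

974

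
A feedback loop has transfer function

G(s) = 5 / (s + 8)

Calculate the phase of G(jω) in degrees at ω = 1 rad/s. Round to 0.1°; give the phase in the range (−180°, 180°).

At s = jω = j1:
pole (s+8): 8 + j1 → |·| = √(8²+1²) = √65 ≈ 8.0623, ∠ = arctan(1/8) ≈ 7.13°
∠G = 0.00° − 7.13° = -7.13°

-7.1°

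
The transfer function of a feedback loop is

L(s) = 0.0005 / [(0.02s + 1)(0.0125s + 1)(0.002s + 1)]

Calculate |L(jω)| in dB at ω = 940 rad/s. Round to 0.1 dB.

At ω = 940 rad/s:
pole (1 + j940·0.02) = 1 + j18.8 → |·| ≈ 18.827, ∠ ≈ 86.96°
pole (1 + j940·0.0125) = 1 + j11.75 → |·| ≈ 11.792, ∠ ≈ 85.14°
pole (1 + j940·0.002) = 1 + j1.88 → |·| ≈ 2.1294, ∠ ≈ 61.99°
|L| = 0.0005 · 1 / (18.827 · 11.792 · 2.1294) ≈ 1.0577e-06
Gain = 20 log₁₀(1.0577e-06) ≈ -119.51 dB

-119.5 dB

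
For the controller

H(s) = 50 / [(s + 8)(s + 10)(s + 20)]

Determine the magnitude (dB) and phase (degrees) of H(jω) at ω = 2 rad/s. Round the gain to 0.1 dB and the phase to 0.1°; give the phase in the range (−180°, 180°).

At s = jω = j2:
pole (s+8): 8 + j2 → |·| = √(8²+2²) = √68 ≈ 8.2462, ∠ = arctan(2/8) ≈ 14.04°
pole (s+10): 10 + j2 → |·| = √(10²+2²) = √104 ≈ 10.198, ∠ = arctan(2/10) ≈ 11.31°
pole (s+20): 20 + j2 → |·| = √(20²+2²) = √404 ≈ 20.1, ∠ = arctan(2/20) ≈ 5.71°
|H| = 50 / 1690.3 ≈ 0.029581
Gain = 20 log₁₀(0.029581) ≈ -30.58 dB
∠H = 0.00° − 31.06° = -31.06°

-30.6 dB, -31.1°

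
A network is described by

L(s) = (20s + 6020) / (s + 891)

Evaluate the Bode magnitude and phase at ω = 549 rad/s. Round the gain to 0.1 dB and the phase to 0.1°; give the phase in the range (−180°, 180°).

21.6 dB, 29.6°

Substitute s = j549:
Numerator: 20(j549) + 6020 = 6020 + j10980
Denominator: (j549) + 891 = 891 + j549
|N| = √(6020² + 10980²) ≈ 12522, ∠N ≈ 61.27°
|D| = √(891² + 549²) ≈ 1046.6, ∠D ≈ 31.64°
|L| = 12522 / 1046.6 ≈ 11.964
Gain = 20 log₁₀(11.964) ≈ 21.56 dB
∠L = 61.27° − 31.64° = 29.63°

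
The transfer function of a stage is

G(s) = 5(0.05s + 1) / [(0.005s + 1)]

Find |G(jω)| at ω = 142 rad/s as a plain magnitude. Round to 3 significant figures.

29.2

At ω = 142 rad/s:
zero (1 + j142·0.05) = 1 + j7.1 → |·| ≈ 7.1701, ∠ ≈ 81.98°
pole (1 + j142·0.005) = 1 + j0.71 → |·| ≈ 1.2264, ∠ ≈ 35.37°
|G| = 5 · 7.1701 / (1.2264) ≈ 29.232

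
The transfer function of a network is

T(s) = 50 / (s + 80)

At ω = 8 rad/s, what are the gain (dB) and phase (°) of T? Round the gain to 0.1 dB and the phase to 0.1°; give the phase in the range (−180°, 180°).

At s = jω = j8:
pole (s+80): 80 + j8 → |·| = √(80²+8²) = √6464 ≈ 80.399, ∠ = arctan(8/80) ≈ 5.71°
|T| = 50 / 80.399 ≈ 0.6219
Gain = 20 log₁₀(0.6219) ≈ -4.13 dB
∠T = 0.00° − 5.71° = -5.71°

-4.1 dB, -5.7°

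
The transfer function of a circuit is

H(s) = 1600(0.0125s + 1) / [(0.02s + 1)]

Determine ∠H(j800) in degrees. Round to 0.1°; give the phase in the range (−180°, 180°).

At ω = 800 rad/s:
zero (1 + j800·0.0125) = 1 + j10 → |·| ≈ 10.05, ∠ ≈ 84.29°
pole (1 + j800·0.02) = 1 + j16 → |·| ≈ 16.031, ∠ ≈ 86.42°
∠H = (84.29°) − (86.42°) = -2.13°

-2.1°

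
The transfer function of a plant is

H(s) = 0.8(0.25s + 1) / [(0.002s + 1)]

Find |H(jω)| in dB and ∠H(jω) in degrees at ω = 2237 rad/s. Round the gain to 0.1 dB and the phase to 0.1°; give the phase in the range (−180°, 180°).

39.8 dB, 12.5°

At ω = 2237 rad/s:
zero (1 + j2237·0.25) = 1 + j559.25 → |·| ≈ 559.25, ∠ ≈ 89.90°
pole (1 + j2237·0.002) = 1 + j4.474 → |·| ≈ 4.5844, ∠ ≈ 77.40°
|H| = 0.8 · 559.25 / (4.5844) ≈ 97.592
Gain = 20 log₁₀(97.592) ≈ 39.79 dB
∠H = (89.90°) − (77.40°) = 12.50°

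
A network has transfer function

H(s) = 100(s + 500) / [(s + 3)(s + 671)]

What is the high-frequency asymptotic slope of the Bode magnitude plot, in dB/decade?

Each pole contributes −20 dB/decade at high frequency; each zero contributes +20 dB/decade.
Net: 1 zero(s) − 2 pole(s) → -20 dB/decade.

-20 dB/decade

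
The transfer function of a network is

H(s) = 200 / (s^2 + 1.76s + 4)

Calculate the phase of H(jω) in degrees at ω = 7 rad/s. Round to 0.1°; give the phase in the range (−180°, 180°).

-164.7°

At s = jω = j7:
quadratic: (j7)² + 1.76·j7 + 4 = -45 + j12.32 → |·| ≈ 46.656, ∠ ≈ 164.69°
∠H = 0.00° − 164.69° = -164.69°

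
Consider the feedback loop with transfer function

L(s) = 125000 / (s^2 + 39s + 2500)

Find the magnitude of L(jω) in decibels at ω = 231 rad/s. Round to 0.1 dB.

At s = jω = j231:
quadratic: (j231)² + 39·j231 + 2500 = -50861 + j9009 → |·| ≈ 51653, ∠ ≈ 169.96°
|L| = 125000 / 51653 ≈ 2.42
Gain = 20 log₁₀(2.42) ≈ 7.68 dB

7.7 dB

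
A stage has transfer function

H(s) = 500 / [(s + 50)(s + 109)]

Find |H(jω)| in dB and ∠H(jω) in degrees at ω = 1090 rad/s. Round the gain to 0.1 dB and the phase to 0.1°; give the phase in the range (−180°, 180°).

-67.6 dB, -171.7°

At s = jω = j1090:
pole (s+50): 50 + j1090 → |·| = √(50²+1090²) = √1190600 ≈ 1091.1, ∠ = arctan(1090/50) ≈ 87.37°
pole (s+109): 109 + j1090 → |·| = √(109²+1090²) = √1199981 ≈ 1095.4, ∠ = arctan(1090/109) ≈ 84.29°
|H| = 500 / 1.1952e+06 ≈ 0.00041834
Gain = 20 log₁₀(0.00041834) ≈ -67.57 dB
∠H = 0.00° − 171.66° = -171.66°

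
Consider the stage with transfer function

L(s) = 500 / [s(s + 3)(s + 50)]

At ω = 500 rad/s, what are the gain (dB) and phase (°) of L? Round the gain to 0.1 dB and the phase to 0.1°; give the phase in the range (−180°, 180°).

-108.0 dB, 96.1°

At s = jω = j500:
pole (s+3): 3 + j500 → |·| = √(3²+500²) = √250009 ≈ 500.01, ∠ = arctan(500/3) ≈ 89.66°
pole (s+50): 50 + j500 → |·| = √(50²+500²) = √252500 ≈ 502.49, ∠ = arctan(500/50) ≈ 84.29°
pole at origin: |s| = 500, ∠ = 90.00° (in denominator)
|L| = 500 / 1.2563e+08 ≈ 3.9799e-06
Gain = 20 log₁₀(3.9799e-06) ≈ -108.00 dB
∠L = 0.00° − 263.95° = -263.95° ≡ 96.05° (principal value)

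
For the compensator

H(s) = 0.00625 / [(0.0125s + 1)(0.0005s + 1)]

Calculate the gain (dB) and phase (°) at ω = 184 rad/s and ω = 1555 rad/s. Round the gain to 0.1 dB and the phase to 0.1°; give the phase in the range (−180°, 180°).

ω = 184: -52.1 dB, -71.8°; ω = 1555: -71.9 dB, -124.9°

At ω = 184 rad/s:
pole (1 + j184·0.0125) = 1 + j2.3 → |·| ≈ 2.508, ∠ ≈ 66.50°
pole (1 + j184·0.0005) = 1 + j0.092 → |·| ≈ 1.0042, ∠ ≈ 5.26°
|H| = 0.00625 · 1 / (2.508 · 1.0042) ≈ 0.0024816
Gain = 20 log₁₀(0.0024816) ≈ -52.11 dB
∠H = (0°) − (66.50° + 5.26°) = -71.76°

At ω = 1555 rad/s:
pole (1 + j1555·0.0125) = 1 + j19.4375 → |·| ≈ 19.463, ∠ ≈ 87.05°
pole (1 + j1555·0.0005) = 1 + j0.7775 → |·| ≈ 1.2667, ∠ ≈ 37.87°
|H| = 0.00625 · 1 / (19.463 · 1.2667) ≈ 0.00025351
Gain = 20 log₁₀(0.00025351) ≈ -71.92 dB
∠H = (0°) − (87.05° + 37.87°) = -124.92°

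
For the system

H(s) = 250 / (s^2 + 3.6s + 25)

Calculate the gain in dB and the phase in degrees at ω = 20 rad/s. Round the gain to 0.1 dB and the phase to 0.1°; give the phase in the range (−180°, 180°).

At s = jω = j20:
quadratic: (j20)² + 3.6·j20 + 25 = -375 + j72 → |·| ≈ 381.85, ∠ ≈ 169.13°
|H| = 250 / 381.85 ≈ 0.65471
Gain = 20 log₁₀(0.65471) ≈ -3.68 dB
∠H = 0.00° − 169.13° = -169.13°

-3.7 dB, -169.1°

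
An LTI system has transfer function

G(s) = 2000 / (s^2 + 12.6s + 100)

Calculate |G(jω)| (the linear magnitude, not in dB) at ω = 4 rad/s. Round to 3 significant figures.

20.4

At s = jω = j4:
quadratic: (j4)² + 12.6·j4 + 100 = 84 + j50.4 → |·| ≈ 97.96, ∠ ≈ 30.96°
|G| = 2000 / 97.96 ≈ 20.416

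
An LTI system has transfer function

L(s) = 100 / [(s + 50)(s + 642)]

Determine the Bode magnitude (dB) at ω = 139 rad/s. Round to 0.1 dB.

At s = jω = j139:
pole (s+50): 50 + j139 → |·| = √(50²+139²) = √21821 ≈ 147.72, ∠ = arctan(139/50) ≈ 70.22°
pole (s+642): 642 + j139 → |·| = √(642²+139²) = √431485 ≈ 656.88, ∠ = arctan(139/642) ≈ 12.22°
|L| = 100 / 97034 ≈ 0.0010306
Gain = 20 log₁₀(0.0010306) ≈ -59.74 dB

-59.7 dB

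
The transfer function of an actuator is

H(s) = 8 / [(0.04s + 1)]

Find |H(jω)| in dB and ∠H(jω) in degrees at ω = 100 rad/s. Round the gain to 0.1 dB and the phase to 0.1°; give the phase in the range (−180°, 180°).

5.8 dB, -76.0°

At ω = 100 rad/s:
pole (1 + j100·0.04) = 1 + j4 → |·| ≈ 4.1231, ∠ ≈ 75.96°
|H| = 8 · 1 / (4.1231) ≈ 1.9403
Gain = 20 log₁₀(1.9403) ≈ 5.76 dB
∠H = (0°) − (75.96°) = -75.96°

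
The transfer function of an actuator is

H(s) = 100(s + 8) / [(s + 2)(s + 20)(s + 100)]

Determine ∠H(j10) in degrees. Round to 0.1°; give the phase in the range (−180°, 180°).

At s = jω = j10:
zero (s+8): 8 + j10 → |·| = √(8²+10²) = √164 ≈ 12.806, ∠ = arctan(10/8) ≈ 51.34°
pole (s+2): 2 + j10 → |·| = √(2²+10²) = √104 ≈ 10.198, ∠ = arctan(10/2) ≈ 78.69°
pole (s+20): 20 + j10 → |·| = √(20²+10²) = √500 ≈ 22.361, ∠ = arctan(10/20) ≈ 26.57°
pole (s+100): 100 + j10 → |·| = √(100²+10²) = √10100 ≈ 100.5, ∠ = arctan(10/100) ≈ 5.71°
∠H = 51.34° − 110.97° = -59.63°

-59.6°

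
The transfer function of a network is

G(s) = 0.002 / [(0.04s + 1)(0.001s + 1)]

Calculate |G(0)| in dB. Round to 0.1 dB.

G(0) = 0.002 · 1 / 1 = 0.002
20 log₁₀(0.002) ≈ -53.98 dB

-54.0 dB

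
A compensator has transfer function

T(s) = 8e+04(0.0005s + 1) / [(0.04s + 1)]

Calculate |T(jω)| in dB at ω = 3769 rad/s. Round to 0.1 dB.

At ω = 3769 rad/s:
zero (1 + j3769·0.0005) = 1 + j1.8845 → |·| ≈ 2.1334, ∠ ≈ 62.05°
pole (1 + j3769·0.04) = 1 + j150.76 → |·| ≈ 150.76, ∠ ≈ 89.62°
|T| = 8e+04 · 2.1334 / (150.76) ≈ 1132.1
Gain = 20 log₁₀(1132.1) ≈ 61.08 dB

61.1 dB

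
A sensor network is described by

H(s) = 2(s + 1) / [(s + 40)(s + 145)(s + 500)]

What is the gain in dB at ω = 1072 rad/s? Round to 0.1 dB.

-116.1 dB

At s = jω = j1072:
zero (s+1): 1 + j1072 → |·| = √(1²+1072²) = √1149185 ≈ 1072, ∠ = arctan(1072/1) ≈ 89.95°
pole (s+40): 40 + j1072 → |·| = √(40²+1072²) = √1150784 ≈ 1072.7, ∠ = arctan(1072/40) ≈ 87.86°
pole (s+145): 145 + j1072 → |·| = √(145²+1072²) = √1170209 ≈ 1081.8, ∠ = arctan(1072/145) ≈ 82.30°
pole (s+500): 500 + j1072 → |·| = √(500²+1072²) = √1399184 ≈ 1182.9, ∠ = arctan(1072/500) ≈ 64.99°
|H| = 2 · 1072 / 1.3727e+09 ≈ 1.5619e-06
Gain = 20 log₁₀(1.5619e-06) ≈ -116.13 dB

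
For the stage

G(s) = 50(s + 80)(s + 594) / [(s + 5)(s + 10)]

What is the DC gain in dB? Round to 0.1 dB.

93.5 dB

G(0) = 50·80·594 / (5·10) = 47520
20 log₁₀(47520) ≈ 93.54 dB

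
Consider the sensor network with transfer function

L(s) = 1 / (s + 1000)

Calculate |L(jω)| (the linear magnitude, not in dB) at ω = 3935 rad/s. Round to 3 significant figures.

0.000246

Substitute s = j3935:
Numerator: 1 = 1 + j0
Denominator: (j3935) + 1000 = 1000 + j3935
|N| = √(1² + 0²) ≈ 1, ∠N ≈ 0.00°
|D| = √(1000² + 3935²) ≈ 4060.1, ∠D ≈ 75.74°
|L| = 1 / 4060.1 ≈ 0.0002463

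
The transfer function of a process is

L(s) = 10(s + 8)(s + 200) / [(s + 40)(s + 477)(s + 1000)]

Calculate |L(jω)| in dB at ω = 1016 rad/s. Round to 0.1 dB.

-43.8 dB

At s = jω = j1016:
zero (s+8): 8 + j1016 → |·| = √(8²+1016²) = √1032320 ≈ 1016, ∠ = arctan(1016/8) ≈ 89.55°
zero (s+200): 200 + j1016 → |·| = √(200²+1016²) = √1072256 ≈ 1035.5, ∠ = arctan(1016/200) ≈ 78.86°
pole (s+40): 40 + j1016 → |·| = √(40²+1016²) = √1033856 ≈ 1016.8, ∠ = arctan(1016/40) ≈ 87.75°
pole (s+477): 477 + j1016 → |·| = √(477²+1016²) = √1259785 ≈ 1122.4, ∠ = arctan(1016/477) ≈ 64.85°
pole (s+1000): 1000 + j1016 → |·| = √(1000²+1016²) = √2032256 ≈ 1425.6, ∠ = arctan(1016/1000) ≈ 45.45°
|L| = 10 · 1.0521e+06 / 1.627e+09 ≈ 0.0064665
Gain = 20 log₁₀(0.0064665) ≈ -43.79 dB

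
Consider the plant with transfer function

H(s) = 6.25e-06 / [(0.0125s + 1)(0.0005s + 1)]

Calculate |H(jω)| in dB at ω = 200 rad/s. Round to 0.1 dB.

At ω = 200 rad/s:
pole (1 + j200·0.0125) = 1 + j2.5 → |·| ≈ 2.6926, ∠ ≈ 68.20°
pole (1 + j200·0.0005) = 1 + j0.1 → |·| ≈ 1.005, ∠ ≈ 5.71°
|H| = 6.25e-06 · 1 / (2.6926 · 1.005) ≈ 2.3096e-06
Gain = 20 log₁₀(2.3096e-06) ≈ -112.73 dB

-112.7 dB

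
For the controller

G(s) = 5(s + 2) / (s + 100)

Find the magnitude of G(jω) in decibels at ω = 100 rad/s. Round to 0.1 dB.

11.0 dB

At s = jω = j100:
zero (s+2): 2 + j100 → |·| = √(2²+100²) = √10004 ≈ 100.02, ∠ = arctan(100/2) ≈ 88.85°
pole (s+100): 100 + j100 → |·| = √(100²+100²) = √20000 ≈ 141.42, ∠ = arctan(100/100) ≈ 45.00°
|G| = 5 · 100.02 / 141.42 ≈ 3.5363
Gain = 20 log₁₀(3.5363) ≈ 10.97 dB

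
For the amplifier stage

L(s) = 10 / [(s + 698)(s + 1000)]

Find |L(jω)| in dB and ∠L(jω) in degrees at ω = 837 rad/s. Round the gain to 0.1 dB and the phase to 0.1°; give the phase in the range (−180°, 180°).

-103.1 dB, -90.1°

At s = jω = j837:
pole (s+698): 698 + j837 → |·| = √(698²+837²) = √1187773 ≈ 1089.8, ∠ = arctan(837/698) ≈ 50.17°
pole (s+1000): 1000 + j837 → |·| = √(1000²+837²) = √1700569 ≈ 1304.1, ∠ = arctan(837/1000) ≈ 39.93°
|L| = 10 / 1.4212e+06 ≈ 7.0363e-06
Gain = 20 log₁₀(7.0363e-06) ≈ -103.05 dB
∠L = 0.00° − 90.10° = -90.10°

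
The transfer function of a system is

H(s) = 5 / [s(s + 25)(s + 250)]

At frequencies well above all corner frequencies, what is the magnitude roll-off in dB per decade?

-60 dB/decade

Each pole contributes −20 dB/decade at high frequency; each zero contributes +20 dB/decade.
Net: 0 zero(s) − 3 pole(s) → -60 dB/decade.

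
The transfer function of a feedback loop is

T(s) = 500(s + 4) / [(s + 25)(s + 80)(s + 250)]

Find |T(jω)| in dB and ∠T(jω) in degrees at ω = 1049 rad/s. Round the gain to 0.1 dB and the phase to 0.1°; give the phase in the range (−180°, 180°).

-67.1 dB, -161.1°

At s = jω = j1049:
zero (s+4): 4 + j1049 → |·| = √(4²+1049²) = √1100417 ≈ 1049, ∠ = arctan(1049/4) ≈ 89.78°
pole (s+25): 25 + j1049 → |·| = √(25²+1049²) = √1101026 ≈ 1049.3, ∠ = arctan(1049/25) ≈ 88.63°
pole (s+80): 80 + j1049 → |·| = √(80²+1049²) = √1106801 ≈ 1052, ∠ = arctan(1049/80) ≈ 85.64°
pole (s+250): 250 + j1049 → |·| = √(250²+1049²) = √1162901 ≈ 1078.4, ∠ = arctan(1049/250) ≈ 76.60°
|T| = 500 · 1049 / 1.1904e+09 ≈ 0.00044061
Gain = 20 log₁₀(0.00044061) ≈ -67.12 dB
∠T = 89.78° − 250.87° = -161.09°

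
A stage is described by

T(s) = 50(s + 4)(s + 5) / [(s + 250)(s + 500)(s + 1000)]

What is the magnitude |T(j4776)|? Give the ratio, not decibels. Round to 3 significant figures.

0.0102

At s = jω = j4776:
zero (s+4): 4 + j4776 → |·| = √(4²+4776²) = √22810192 ≈ 4776, ∠ = arctan(4776/4) ≈ 89.95°
zero (s+5): 5 + j4776 → |·| = √(5²+4776²) = √22810201 ≈ 4776, ∠ = arctan(4776/5) ≈ 89.94°
pole (s+250): 250 + j4776 → |·| = √(250²+4776²) = √22872676 ≈ 4782.5, ∠ = arctan(4776/250) ≈ 87.00°
pole (s+500): 500 + j4776 → |·| = √(500²+4776²) = √23060176 ≈ 4802.1, ∠ = arctan(4776/500) ≈ 84.02°
pole (s+1000): 1000 + j4776 → |·| = √(1000²+4776²) = √23810176 ≈ 4879.6, ∠ = arctan(4776/1000) ≈ 78.17°
|T| = 50 · 2.281e+07 / 1.1207e+11 ≈ 0.010177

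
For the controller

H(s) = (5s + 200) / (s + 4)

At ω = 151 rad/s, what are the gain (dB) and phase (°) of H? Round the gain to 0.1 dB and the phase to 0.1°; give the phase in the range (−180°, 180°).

14.3 dB, -13.3°

Substitute s = j151:
Numerator: 5(j151) + 200 = 200 + j755
Denominator: (j151) + 4 = 4 + j151
|N| = √(200² + 755²) ≈ 781.04, ∠N ≈ 75.16°
|D| = √(4² + 151²) ≈ 151.05, ∠D ≈ 88.48°
|H| = 781.04 / 151.05 ≈ 5.1707
Gain = 20 log₁₀(5.1707) ≈ 14.27 dB
∠H = 75.16° − 88.48° = -13.32°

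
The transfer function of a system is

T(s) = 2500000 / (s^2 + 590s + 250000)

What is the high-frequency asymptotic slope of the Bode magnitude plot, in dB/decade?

Each pole contributes −20 dB/decade at high frequency; each zero contributes +20 dB/decade.
Net: 0 zero(s) − 2 pole(s) → -40 dB/decade.

-40 dB/decade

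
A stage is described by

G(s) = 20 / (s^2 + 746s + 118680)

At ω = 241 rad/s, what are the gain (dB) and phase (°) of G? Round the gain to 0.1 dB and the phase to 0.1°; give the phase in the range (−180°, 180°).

Substitute s = j241:
Numerator: 20 = 20 + j0
Denominator: (j241)^2 + 746(j241) + 118680 = 60599 + j179786
|N| = √(20² + 0²) ≈ 20, ∠N ≈ 0.00°
|D| = √(60599² + 179786²) ≈ 1.8972e+05, ∠D ≈ 71.37°
|G| = 20 / 1.8972e+05 ≈ 0.00010542
Gain = 20 log₁₀(0.00010542) ≈ -79.54 dB
∠G = 0.00° − 71.37° = -71.37°

-79.5 dB, -71.4°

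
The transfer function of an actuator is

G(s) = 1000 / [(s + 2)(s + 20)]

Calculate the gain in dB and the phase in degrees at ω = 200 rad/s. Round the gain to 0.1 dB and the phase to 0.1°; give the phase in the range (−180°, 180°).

At s = jω = j200:
pole (s+2): 2 + j200 → |·| = √(2²+200²) = √40004 ≈ 200.01, ∠ = arctan(200/2) ≈ 89.43°
pole (s+20): 20 + j200 → |·| = √(20²+200²) = √40400 ≈ 201, ∠ = arctan(200/20) ≈ 84.29°
|G| = 1000 / 40202 ≈ 0.024874
Gain = 20 log₁₀(0.024874) ≈ -32.09 dB
∠G = 0.00° − 173.72° = -173.72°

-32.1 dB, -173.7°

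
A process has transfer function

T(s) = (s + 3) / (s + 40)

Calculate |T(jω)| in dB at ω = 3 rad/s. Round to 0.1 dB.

-19.5 dB

At s = jω = j3:
zero (s+3): 3 + j3 → |·| = √(3²+3²) = √18 ≈ 4.2426, ∠ = arctan(3/3) ≈ 45.00°
pole (s+40): 40 + j3 → |·| = √(40²+3²) = √1609 ≈ 40.112, ∠ = arctan(3/40) ≈ 4.29°
|T| = 1 · 4.2426 / 40.112 ≈ 0.10577
Gain = 20 log₁₀(0.10577) ≈ -19.51 dB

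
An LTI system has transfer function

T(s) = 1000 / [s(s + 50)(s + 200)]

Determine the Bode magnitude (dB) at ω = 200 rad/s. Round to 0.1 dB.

-81.3 dB

At s = jω = j200:
pole (s+50): 50 + j200 → |·| = √(50²+200²) = √42500 ≈ 206.16, ∠ = arctan(200/50) ≈ 75.96°
pole (s+200): 200 + j200 → |·| = √(200²+200²) = √80000 ≈ 282.84, ∠ = arctan(200/200) ≈ 45.00°
pole at origin: |s| = 200, ∠ = 90.00° (in denominator)
|T| = 1000 / 1.1662e+07 ≈ 8.5749e-05
Gain = 20 log₁₀(8.5749e-05) ≈ -81.34 dB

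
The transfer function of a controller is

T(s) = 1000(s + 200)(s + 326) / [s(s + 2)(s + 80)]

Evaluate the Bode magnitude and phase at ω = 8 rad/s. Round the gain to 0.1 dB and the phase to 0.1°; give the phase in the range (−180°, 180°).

At s = jω = j8:
zero (s+200): 200 + j8 → |·| = √(200²+8²) = √40064 ≈ 200.16, ∠ = arctan(8/200) ≈ 2.29°
zero (s+326): 326 + j8 → |·| = √(326²+8²) = √106340 ≈ 326.1, ∠ = arctan(8/326) ≈ 1.41°
pole (s+2): 2 + j8 → |·| = √(2²+8²) = √68 ≈ 8.2462, ∠ = arctan(8/2) ≈ 75.96°
pole (s+80): 80 + j8 → |·| = √(80²+8²) = √6464 ≈ 80.399, ∠ = arctan(8/80) ≈ 5.71°
pole at origin: |s| = 8, ∠ = 90.00° (in denominator)
|T| = 1000 · 65272 / 5303.9 ≈ 12306
Gain = 20 log₁₀(12306) ≈ 81.80 dB
∠T = 3.70° − 171.67° = -167.97°

81.8 dB, -168.0°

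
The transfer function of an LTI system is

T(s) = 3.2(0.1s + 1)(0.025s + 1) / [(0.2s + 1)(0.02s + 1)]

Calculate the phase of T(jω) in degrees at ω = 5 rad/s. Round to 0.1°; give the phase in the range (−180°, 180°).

At ω = 5 rad/s:
zero (1 + j5·0.1) = 1 + j0.5 → |·| ≈ 1.118, ∠ ≈ 26.57°
zero (1 + j5·0.025) = 1 + j0.125 → |·| ≈ 1.0078, ∠ ≈ 7.13°
pole (1 + j5·0.2) = 1 + j1 → |·| ≈ 1.4142, ∠ ≈ 45.00°
pole (1 + j5·0.02) = 1 + j0.1 → |·| ≈ 1.005, ∠ ≈ 5.71°
∠T = (26.57° + 7.13°) − (45.00° + 5.71°) = -17.01°

-17.0°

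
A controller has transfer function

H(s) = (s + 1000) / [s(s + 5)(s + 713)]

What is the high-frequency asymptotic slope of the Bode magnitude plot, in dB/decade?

-40 dB/decade

Each pole contributes −20 dB/decade at high frequency; each zero contributes +20 dB/decade.
Net: 1 zero(s) − 3 pole(s) → -40 dB/decade.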